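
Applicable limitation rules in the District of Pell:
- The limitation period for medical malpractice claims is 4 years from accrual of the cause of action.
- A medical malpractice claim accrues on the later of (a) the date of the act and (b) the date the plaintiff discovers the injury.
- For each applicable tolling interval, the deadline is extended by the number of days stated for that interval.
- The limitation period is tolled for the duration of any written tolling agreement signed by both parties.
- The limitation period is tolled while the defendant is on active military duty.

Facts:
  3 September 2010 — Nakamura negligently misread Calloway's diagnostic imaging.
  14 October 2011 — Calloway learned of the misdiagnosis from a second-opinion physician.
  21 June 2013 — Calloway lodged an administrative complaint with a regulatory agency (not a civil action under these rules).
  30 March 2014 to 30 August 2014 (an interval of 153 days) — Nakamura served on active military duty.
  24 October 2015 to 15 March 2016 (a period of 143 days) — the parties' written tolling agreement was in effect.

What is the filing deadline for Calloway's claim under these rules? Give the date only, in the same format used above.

5 August 2016

Because discovery on 14 October 2011 post-dates the 3 September 2010 act, accrual under the later-of rule falls on 14 October 2011.
The untolled deadline — 4 years after 14 October 2011 — is 14 October 2015.
The period was tolled for 153 days by the defendant's active military service (30 March 2014 to 30 August 2014), pushing the deadline to 15 March 2016.
The written tolling agreement from 24 October 2015 to 15 March 2016 tolled the period for 143 days, extending the deadline to 5 August 2016.
Nothing else in the chronology tolls or restarts the period.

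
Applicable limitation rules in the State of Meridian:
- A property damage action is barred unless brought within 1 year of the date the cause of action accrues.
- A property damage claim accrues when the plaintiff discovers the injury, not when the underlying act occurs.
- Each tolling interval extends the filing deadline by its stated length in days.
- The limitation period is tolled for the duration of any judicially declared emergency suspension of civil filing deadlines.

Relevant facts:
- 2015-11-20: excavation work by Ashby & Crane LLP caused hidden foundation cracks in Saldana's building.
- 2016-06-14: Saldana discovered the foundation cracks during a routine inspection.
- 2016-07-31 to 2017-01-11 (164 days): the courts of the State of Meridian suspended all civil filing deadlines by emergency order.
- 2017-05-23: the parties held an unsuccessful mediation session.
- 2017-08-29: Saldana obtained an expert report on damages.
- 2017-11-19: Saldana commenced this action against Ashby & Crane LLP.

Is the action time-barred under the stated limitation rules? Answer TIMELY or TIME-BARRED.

TIMELY

The claim did not accrue until Saldana discovered the injury on 2016-06-14; the 2015-11-20 act date does not start the clock under the stated rule.
1 year from 2016-06-14 is 2017-06-14.
The period was tolled for 164 days by the emergency suspension of filing deadlines (2016-07-31 to 2017-01-11), pushing the deadline to 2017-11-25.
The other events in the timeline have no effect on the limitation period under the stated rules.
Saldana filed on 2017-11-19, before the 2017-11-25 deadline, so the action is timely.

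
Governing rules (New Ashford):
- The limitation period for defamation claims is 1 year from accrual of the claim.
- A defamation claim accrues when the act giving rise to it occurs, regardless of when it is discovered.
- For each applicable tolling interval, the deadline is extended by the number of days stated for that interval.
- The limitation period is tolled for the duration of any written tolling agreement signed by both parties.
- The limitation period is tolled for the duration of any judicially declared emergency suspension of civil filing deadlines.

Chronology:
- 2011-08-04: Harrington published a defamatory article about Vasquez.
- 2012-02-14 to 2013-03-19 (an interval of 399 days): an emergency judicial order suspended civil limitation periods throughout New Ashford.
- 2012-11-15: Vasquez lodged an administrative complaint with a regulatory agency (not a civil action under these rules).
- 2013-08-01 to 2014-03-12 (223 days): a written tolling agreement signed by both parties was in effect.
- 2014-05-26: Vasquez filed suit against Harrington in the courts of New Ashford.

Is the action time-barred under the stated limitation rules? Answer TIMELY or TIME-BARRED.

The claim accrued on 2011-08-04, when the wrongful act occurred.
Adding the 1 year base period to 2011-08-04 gives a deadline of 2012-08-04, before any tolling.
The emergency suspension of filing deadlines from 2012-02-14 to 2013-03-19 tolled the period for 399 days, extending the deadline to 2013-09-07.
The written tolling agreement from 2013-08-01 to 2014-03-12 tolled the period for 223 days, extending the deadline to 2014-04-18.
The other events in the timeline have no effect on the limitation period under the stated rules.
The 2014-05-26 filing falls after the 2014-04-18 deadline; the claim is time-barred.

TIME-BARRED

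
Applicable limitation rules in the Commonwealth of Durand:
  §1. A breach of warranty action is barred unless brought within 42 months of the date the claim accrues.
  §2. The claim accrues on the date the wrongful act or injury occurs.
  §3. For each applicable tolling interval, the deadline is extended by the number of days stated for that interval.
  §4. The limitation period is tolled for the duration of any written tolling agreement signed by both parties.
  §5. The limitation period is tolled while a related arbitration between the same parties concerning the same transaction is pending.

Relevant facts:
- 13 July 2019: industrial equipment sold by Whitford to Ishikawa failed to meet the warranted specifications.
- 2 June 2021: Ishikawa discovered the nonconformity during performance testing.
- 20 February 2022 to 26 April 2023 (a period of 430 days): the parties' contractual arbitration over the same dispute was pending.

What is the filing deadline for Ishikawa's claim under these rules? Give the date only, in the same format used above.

Because the rule ties accrual to occurrence, the claim accrued on 13 July 2019, not on the 2 June 2021 discovery date.
Adding the 42 months base period to 13 July 2019 gives a deadline of 13 January 2023, before any tolling.
The pending related arbitration from 20 February 2022 to 26 April 2023 tolled the period for 430 days, extending the deadline to 18 March 2024.

18 March 2024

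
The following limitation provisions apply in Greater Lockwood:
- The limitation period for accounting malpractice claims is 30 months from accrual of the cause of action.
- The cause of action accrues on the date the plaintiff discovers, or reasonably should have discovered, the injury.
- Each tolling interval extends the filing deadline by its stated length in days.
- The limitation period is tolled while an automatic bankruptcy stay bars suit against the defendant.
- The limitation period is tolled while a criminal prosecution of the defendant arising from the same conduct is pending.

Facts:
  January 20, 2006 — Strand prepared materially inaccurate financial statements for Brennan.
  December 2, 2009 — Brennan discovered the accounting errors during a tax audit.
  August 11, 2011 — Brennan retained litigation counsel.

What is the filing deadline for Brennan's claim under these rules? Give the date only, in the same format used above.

Accrual is tied to discovery, so the period began on December 2, 2009 rather than on January 20, 2006 when the act occurred.
The untolled deadline — 30 months after December 2, 2009 — is June 2, 2012.
The other events in the timeline have no effect on the limitation period under the stated rules.

June 2, 2012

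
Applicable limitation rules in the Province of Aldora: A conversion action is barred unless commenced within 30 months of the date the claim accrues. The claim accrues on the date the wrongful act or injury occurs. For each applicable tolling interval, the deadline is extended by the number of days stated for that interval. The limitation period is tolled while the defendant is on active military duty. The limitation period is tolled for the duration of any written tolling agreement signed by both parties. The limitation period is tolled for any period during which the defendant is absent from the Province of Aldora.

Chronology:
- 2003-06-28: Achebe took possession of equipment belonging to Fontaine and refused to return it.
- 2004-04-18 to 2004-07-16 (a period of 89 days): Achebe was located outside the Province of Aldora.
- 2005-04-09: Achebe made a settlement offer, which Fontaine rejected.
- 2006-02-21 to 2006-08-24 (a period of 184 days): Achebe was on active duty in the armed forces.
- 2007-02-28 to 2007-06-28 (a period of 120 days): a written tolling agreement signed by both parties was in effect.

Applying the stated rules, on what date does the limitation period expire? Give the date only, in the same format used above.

The claim accrued on 2003-06-28, when the wrongful act occurred.
30 months from 2003-06-28 is 2005-12-28.
The period was tolled for 89 days by the defendant's absence from the jurisdiction (2004-04-18 to 2004-07-16), pushing the deadline to 2006-03-27.
The defendant's active military service from 2006-02-21 to 2006-08-24 tolled the period for 184 days, extending the deadline to 2006-09-27.
The written tolling agreement from 2007-02-28 to 2007-06-28 began after the period had already run on 2006-09-27, so it has no tolling effect.
The other events in the timeline have no effect on the limitation period under the stated rules.

2006-09-27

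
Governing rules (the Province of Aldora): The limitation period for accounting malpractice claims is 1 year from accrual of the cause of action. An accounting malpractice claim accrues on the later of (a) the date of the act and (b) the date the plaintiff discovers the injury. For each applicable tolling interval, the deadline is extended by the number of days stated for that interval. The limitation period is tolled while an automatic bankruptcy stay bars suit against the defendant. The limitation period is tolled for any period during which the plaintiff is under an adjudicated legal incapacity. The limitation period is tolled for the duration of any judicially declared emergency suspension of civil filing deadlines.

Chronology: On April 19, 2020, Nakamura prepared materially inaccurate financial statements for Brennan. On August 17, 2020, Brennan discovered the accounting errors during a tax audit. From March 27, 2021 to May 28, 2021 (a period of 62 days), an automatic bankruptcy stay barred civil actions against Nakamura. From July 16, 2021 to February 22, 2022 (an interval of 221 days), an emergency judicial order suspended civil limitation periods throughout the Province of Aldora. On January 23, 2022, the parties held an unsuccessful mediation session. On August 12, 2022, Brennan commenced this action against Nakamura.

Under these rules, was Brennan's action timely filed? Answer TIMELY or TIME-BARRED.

TIME-BARRED

The claim accrued on August 17, 2020 — the later of the April 19, 2020 act and the August 17, 2020 discovery.
1 year from August 17, 2020 is August 17, 2021.
The automatic bankruptcy stay from March 27, 2021 to May 28, 2021 tolled the period for 62 days, extending the deadline to October 18, 2021.
Because the emergency suspension of filing deadlines ran from July 16, 2021 to February 22, 2022, the deadline is extended by 221 days to May 27, 2022.
None of the other events listed affects the running of the period under the stated rules.
The August 12, 2022 filing falls after the May 27, 2022 deadline; the claim is time-barred.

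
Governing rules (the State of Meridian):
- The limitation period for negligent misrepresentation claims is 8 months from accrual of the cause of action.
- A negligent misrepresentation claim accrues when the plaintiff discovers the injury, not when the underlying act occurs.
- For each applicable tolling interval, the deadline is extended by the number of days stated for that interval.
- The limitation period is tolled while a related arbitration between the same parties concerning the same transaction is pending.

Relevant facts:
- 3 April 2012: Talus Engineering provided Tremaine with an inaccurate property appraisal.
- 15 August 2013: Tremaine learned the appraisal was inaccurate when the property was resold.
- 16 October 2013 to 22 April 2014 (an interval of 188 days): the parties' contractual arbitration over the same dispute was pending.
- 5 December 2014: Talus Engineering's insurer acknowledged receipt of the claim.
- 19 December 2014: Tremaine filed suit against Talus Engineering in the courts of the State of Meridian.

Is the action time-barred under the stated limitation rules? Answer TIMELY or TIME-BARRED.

Accrual is tied to discovery, so the period began on 15 August 2013 rather than on 3 April 2012 when the act occurred.
The untolled deadline — 8 months after 15 August 2013 — is 15 April 2014.
The period was tolled for 188 days by the pending related arbitration (16 October 2013 to 22 April 2014), pushing the deadline to 20 October 2014.
The other events in the timeline have no effect on the limitation period under the stated rules.
Tremaine filed on 19 December 2014, after the 20 October 2014 deadline, so the action is time-barred.

TIME-BARRED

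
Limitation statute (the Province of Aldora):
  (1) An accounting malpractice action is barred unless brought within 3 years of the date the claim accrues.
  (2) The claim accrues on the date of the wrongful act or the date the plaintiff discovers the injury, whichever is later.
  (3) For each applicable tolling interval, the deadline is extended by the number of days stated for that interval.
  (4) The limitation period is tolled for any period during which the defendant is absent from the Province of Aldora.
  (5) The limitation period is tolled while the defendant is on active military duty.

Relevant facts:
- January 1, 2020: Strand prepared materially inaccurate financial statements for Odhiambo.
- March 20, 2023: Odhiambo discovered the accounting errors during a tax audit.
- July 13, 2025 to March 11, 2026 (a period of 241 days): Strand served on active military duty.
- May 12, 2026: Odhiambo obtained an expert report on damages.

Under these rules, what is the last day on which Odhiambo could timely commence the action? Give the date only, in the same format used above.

November 16, 2026

Because discovery on March 20, 2023 post-dates the January 1, 2020 act, accrual under the later-of rule falls on March 20, 2023.
Adding the 3 years base period to March 20, 2023 gives a deadline of March 20, 2026, before any tolling.
Because the defendant's active military service ran from July 13, 2025 to March 11, 2026, the deadline is extended by 241 days to November 16, 2026.
Nothing else in the chronology tolls or restarts the period.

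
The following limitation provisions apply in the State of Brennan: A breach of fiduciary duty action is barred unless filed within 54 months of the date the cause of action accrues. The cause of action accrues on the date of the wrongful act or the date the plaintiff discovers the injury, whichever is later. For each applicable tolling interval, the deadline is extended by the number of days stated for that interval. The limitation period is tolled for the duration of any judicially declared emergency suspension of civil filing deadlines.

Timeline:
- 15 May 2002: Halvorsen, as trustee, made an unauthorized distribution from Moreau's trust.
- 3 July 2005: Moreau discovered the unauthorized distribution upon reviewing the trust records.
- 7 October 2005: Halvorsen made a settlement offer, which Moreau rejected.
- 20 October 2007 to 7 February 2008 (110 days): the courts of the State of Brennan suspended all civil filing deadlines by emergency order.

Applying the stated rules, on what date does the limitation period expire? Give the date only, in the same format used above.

23 April 2010

The claim accrued on 3 July 2005 — the later of the 15 May 2002 act and the 3 July 2005 discovery.
Adding the 54 months base period to 3 July 2005 gives a deadline of 3 January 2010, before any tolling.
The period was tolled for 110 days by the emergency suspension of filing deadlines (20 October 2007 to 7 February 2008), pushing the deadline to 23 April 2010.
The other events in the timeline have no effect on the limitation period under the stated rules.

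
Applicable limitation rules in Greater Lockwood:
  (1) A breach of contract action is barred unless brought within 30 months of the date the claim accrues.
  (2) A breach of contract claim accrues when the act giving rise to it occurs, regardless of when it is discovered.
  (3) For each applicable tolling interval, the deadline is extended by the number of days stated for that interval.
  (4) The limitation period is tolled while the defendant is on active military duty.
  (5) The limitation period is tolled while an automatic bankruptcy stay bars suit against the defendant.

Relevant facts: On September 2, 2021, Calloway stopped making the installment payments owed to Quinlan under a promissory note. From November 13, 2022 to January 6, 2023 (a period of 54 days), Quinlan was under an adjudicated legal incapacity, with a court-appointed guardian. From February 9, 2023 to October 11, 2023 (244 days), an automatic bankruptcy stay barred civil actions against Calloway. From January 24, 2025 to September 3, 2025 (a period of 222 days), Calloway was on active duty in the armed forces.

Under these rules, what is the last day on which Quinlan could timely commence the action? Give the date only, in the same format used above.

November 1, 2024

The claim accrued on September 2, 2021, the date of the act.
The untolled deadline — 30 months after September 2, 2021 — is March 2, 2024.
Because the automatic bankruptcy stay ran from February 9, 2023 to October 11, 2023, the deadline is extended by 244 days to November 1, 2024.
The defendant's active military service from January 24, 2025 to September 3, 2025 began after the period had already run on November 1, 2024, so it has no tolling effect.
The plaintiff's legal incapacity from November 13, 2022 to January 6, 2023 does not toll the period, because no stated rule makes the plaintiff's incapacity a tolling event.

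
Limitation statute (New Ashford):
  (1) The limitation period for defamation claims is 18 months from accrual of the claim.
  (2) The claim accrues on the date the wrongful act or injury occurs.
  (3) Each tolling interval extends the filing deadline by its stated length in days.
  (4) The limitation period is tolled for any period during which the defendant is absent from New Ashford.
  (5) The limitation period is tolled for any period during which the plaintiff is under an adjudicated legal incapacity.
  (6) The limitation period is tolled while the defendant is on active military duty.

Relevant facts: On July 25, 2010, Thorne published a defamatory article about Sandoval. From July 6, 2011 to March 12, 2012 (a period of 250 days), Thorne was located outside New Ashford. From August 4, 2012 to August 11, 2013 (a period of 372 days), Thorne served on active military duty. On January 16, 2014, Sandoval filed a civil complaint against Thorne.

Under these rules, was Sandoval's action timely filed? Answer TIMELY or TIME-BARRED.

The limitation period began to run on July 25, 2010.
Adding the 18 months base period to July 25, 2010 gives a deadline of January 25, 2012, before any tolling.
The period was tolled for 250 days by the defendant's absence from the jurisdiction (July 6, 2011 to March 12, 2012), pushing the deadline to October 1, 2012.
The defendant's active military service from August 4, 2012 to August 11, 2013 tolled the period for 372 days, extending the deadline to October 8, 2013.
Sandoval filed on January 16, 2014, after the October 8, 2013 deadline, so the action is time-barred.

TIME-BARRED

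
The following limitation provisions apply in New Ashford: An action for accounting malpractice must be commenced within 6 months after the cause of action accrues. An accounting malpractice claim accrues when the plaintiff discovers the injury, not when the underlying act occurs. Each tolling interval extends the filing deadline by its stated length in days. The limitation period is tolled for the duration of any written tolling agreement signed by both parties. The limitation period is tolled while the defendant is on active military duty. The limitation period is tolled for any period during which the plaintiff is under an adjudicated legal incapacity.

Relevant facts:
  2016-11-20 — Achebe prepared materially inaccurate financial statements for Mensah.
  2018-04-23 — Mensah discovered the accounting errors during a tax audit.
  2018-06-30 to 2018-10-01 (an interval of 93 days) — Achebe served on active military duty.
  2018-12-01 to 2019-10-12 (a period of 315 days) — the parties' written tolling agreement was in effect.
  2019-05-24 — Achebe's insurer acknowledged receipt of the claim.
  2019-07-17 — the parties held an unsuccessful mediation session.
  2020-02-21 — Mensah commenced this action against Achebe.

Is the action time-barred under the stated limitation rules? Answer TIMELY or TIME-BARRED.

TIME-BARRED

Accrual is tied to discovery, so the period began on 2018-04-23 rather than on 2016-11-20 when the act occurred.
The untolled deadline — 6 months after 2018-04-23 — is 2018-10-23.
The period was tolled for 93 days by the defendant's active military service (2018-06-30 to 2018-10-01), pushing the deadline to 2019-01-24.
The written tolling agreement from 2018-12-01 to 2019-10-12 tolled the period for 315 days, extending the deadline to 2019-12-05.
None of the other events listed affects the running of the period under the stated rules.
Filing on 2020-02-21 missed the 2019-12-05 deadline — the action is time-barred.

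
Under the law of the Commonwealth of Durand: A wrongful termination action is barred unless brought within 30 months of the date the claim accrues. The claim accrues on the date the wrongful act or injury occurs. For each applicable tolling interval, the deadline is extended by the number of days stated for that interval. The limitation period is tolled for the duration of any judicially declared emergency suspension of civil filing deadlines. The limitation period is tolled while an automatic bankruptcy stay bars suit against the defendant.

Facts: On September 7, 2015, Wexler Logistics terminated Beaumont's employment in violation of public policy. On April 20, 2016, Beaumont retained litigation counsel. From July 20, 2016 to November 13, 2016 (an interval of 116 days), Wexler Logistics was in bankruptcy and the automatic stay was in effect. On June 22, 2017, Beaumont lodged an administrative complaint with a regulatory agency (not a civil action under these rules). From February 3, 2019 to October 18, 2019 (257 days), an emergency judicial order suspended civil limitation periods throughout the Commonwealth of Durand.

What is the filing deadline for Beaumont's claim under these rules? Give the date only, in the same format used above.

The limitation period began to run on September 7, 2015.
30 months from September 7, 2015 is March 7, 2018.
The period was tolled for 116 days by the automatic bankruptcy stay (July 20, 2016 to November 13, 2016), pushing the deadline to July 1, 2018.
The emergency suspension of filing deadlines from February 3, 2019 to October 18, 2019 began after the period had already run on July 1, 2018, so it has no tolling effect.
The other events in the timeline have no effect on the limitation period under the stated rules.

July 1, 2018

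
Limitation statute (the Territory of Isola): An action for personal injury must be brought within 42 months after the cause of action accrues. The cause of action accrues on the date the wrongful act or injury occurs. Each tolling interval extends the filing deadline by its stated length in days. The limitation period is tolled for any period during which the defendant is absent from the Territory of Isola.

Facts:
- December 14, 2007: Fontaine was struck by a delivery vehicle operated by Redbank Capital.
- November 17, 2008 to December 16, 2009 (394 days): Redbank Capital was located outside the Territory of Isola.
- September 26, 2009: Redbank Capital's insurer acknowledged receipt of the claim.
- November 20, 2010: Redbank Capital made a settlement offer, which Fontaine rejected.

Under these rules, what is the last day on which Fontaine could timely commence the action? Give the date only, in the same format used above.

July 12, 2012

The limitation period began to run on December 14, 2007.
The untolled deadline — 42 months after December 14, 2007 — is June 14, 2011.
Because the defendant's absence from the jurisdiction ran from November 17, 2008 to December 16, 2009, the deadline is extended by 394 days to July 12, 2012.
Nothing else in the chronology tolls or restarts the period.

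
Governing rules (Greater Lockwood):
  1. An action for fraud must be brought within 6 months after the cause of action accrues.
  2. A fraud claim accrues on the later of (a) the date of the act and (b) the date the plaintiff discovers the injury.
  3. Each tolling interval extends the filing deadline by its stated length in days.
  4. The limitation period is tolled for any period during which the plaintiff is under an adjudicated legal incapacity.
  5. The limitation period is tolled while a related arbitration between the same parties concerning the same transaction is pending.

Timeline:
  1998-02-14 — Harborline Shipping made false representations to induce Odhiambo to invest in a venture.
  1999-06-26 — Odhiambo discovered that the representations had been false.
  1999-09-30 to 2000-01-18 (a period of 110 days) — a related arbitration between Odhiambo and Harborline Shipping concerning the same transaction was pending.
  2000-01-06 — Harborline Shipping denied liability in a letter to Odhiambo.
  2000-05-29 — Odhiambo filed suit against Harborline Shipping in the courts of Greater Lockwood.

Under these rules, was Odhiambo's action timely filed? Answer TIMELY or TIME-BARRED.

TIME-BARRED

Because discovery on 1999-06-26 post-dates the 1998-02-14 act, accrual under the later-of rule falls on 1999-06-26.
Adding the 6 months base period to 1999-06-26 gives a deadline of 1999-12-26, before any tolling.
The pending related arbitration from 1999-09-30 to 2000-01-18 tolled the period for 110 days, extending the deadline to 2000-04-14.
None of the other events listed affects the running of the period under the stated rules.
The 2000-05-29 filing falls after the 2000-04-14 deadline; the claim is time-barred.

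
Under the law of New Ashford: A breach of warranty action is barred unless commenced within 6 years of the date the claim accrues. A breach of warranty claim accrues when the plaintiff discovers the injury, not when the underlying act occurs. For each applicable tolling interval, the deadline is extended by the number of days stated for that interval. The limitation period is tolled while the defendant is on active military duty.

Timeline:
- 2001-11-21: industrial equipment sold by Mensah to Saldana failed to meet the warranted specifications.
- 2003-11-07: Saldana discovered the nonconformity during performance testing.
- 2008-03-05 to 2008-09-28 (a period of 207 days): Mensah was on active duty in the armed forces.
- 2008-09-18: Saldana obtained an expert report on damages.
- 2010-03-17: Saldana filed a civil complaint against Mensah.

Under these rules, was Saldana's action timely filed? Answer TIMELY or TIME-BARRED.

TIMELY

Accrual is tied to discovery, so the period began on 2003-11-07 rather than on 2001-11-21 when the act occurred.
The untolled deadline — 6 years after 2003-11-07 — is 2009-11-07.
The period was tolled for 207 days by the defendant's active military service (2008-03-05 to 2008-09-28), pushing the deadline to 2010-06-02.
Nothing else in the chronology tolls or restarts the period.
Saldana filed on 2010-03-17, before the 2010-06-02 deadline, so the action is timely.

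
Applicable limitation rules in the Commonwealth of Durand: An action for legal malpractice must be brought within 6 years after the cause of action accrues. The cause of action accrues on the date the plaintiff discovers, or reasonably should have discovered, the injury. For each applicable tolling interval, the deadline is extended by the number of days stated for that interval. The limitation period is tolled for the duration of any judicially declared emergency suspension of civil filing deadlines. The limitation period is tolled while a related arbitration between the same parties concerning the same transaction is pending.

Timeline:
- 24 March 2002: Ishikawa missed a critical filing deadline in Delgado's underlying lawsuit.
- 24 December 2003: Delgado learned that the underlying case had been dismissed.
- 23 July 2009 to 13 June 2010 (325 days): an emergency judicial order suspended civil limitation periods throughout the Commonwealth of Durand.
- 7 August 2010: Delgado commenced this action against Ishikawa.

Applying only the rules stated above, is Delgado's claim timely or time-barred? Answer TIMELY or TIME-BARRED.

TIMELY

The claim did not accrue until Delgado discovered the injury on 24 December 2003; the 24 March 2002 act date does not start the clock under the stated rule.
The untolled deadline — 6 years after 24 December 2003 — is 24 December 2009.
The period was tolled for 325 days by the emergency suspension of filing deadlines (23 July 2009 to 13 June 2010), pushing the deadline to 14 November 2010.
The 7 August 2010 filing precedes the 14 November 2010 deadline; the claim is timely.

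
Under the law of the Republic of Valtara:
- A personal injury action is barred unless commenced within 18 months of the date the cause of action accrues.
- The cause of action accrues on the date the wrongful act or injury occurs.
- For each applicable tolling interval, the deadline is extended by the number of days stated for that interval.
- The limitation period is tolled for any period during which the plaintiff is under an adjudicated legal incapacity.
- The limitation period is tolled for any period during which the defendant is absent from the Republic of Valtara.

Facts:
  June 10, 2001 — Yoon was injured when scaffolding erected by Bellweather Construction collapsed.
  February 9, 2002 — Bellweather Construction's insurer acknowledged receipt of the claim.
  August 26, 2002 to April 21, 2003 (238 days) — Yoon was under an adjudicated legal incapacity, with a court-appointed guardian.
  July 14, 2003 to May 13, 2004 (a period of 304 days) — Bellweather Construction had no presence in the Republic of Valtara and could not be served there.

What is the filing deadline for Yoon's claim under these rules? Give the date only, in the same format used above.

The claim accrued on June 10, 2001, when the wrongful act occurred.
Adding the 18 months base period to June 10, 2001 gives a deadline of December 10, 2002, before any tolling.
The plaintiff's legal incapacity from August 26, 2002 to April 21, 2003 tolled the period for 238 days, extending the deadline to August 5, 2003.
The period was tolled for 304 days by the defendant's absence from the jurisdiction (July 14, 2003 to May 13, 2004), pushing the deadline to June 4, 2004.
None of the other events listed affects the running of the period under the stated rules.

June 4, 2004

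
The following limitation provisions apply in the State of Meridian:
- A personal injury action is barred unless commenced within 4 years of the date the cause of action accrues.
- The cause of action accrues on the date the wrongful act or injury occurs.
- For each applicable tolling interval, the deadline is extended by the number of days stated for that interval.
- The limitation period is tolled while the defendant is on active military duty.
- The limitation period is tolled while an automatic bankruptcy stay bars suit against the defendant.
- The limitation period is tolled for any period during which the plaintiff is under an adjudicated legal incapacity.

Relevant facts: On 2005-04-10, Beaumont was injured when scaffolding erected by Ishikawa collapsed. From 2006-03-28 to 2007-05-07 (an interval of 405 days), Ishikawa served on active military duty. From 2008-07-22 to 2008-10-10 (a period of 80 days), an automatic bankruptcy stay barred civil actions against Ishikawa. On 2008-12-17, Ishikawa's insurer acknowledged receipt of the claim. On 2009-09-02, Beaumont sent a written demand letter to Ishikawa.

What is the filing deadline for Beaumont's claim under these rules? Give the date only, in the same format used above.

The cause of action accrued on 2005-04-10, the date of the act.
The untolled deadline — 4 years after 2005-04-10 — is 2009-04-10.
Because the defendant's active military service ran from 2006-03-28 to 2007-05-07, the deadline is extended by 405 days to 2010-05-20.
The automatic bankruptcy stay from 2008-07-22 to 2008-10-10 tolled the period for 80 days, extending the deadline to 2010-08-08.
None of the other events listed affects the running of the period under the stated rules.

2010-08-08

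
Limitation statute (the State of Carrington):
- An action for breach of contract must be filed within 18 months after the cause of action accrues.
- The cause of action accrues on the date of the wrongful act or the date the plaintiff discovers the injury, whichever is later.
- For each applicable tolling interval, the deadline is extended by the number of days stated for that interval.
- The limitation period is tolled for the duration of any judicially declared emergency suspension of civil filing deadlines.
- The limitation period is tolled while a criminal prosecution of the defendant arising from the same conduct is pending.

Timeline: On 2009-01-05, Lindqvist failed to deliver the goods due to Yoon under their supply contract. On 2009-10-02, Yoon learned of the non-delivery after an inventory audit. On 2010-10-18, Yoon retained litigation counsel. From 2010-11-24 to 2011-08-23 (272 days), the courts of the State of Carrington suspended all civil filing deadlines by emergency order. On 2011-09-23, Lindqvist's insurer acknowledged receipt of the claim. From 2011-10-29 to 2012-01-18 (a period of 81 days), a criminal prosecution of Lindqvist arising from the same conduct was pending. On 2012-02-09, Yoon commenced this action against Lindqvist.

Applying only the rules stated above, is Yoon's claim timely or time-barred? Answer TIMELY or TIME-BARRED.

TIMELY

Taking the later of the act (2009-01-05) and discovery (2009-10-02), the claim accrued on 2009-10-02.
18 months from 2009-10-02 is 2011-04-02.
Because the emergency suspension of filing deadlines ran from 2010-11-24 to 2011-08-23, the deadline is extended by 272 days to 2011-12-30.
The pending criminal prosecution from 2011-10-29 to 2012-01-18 tolled the period for 81 days, extending the deadline to 2012-03-20.
None of the other events listed affects the running of the period under the stated rules.
The 2012-02-09 filing precedes the 2012-03-20 deadline; the claim is timely.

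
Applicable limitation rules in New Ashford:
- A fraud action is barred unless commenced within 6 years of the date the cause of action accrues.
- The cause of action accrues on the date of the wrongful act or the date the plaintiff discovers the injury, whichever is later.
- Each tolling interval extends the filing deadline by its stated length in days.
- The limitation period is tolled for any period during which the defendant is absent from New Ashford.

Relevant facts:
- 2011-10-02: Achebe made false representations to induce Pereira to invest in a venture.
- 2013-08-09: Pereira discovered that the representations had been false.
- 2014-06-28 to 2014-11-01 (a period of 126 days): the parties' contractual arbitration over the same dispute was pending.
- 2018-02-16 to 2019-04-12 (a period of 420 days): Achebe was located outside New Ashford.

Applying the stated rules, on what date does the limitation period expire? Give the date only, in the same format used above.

Because discovery on 2013-08-09 post-dates the 2011-10-02 act, accrual under the later-of rule falls on 2013-08-09.
6 years from 2013-08-09 is 2019-08-09.
The period was tolled for 420 days by the defendant's absence from the jurisdiction (2018-02-16 to 2019-04-12), pushing the deadline to 2020-10-02.
No stated provision tolls the period for a pending arbitration, so the interval from 2014-06-28 to 2014-11-01 has no effect on the deadline.

2020-10-02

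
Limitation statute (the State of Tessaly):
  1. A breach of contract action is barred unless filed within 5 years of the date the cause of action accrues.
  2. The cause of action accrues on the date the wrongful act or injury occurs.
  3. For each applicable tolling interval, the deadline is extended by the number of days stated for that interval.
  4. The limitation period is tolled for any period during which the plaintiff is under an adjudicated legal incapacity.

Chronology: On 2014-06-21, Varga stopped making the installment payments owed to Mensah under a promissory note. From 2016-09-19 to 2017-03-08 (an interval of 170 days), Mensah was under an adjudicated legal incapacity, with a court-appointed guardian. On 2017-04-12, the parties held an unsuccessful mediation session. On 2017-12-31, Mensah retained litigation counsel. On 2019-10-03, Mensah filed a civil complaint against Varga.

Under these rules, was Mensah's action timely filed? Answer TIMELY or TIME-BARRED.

TIMELY

The cause of action accrued on 2014-06-21, the date of the act.
The untolled deadline — 5 years after 2014-06-21 — is 2019-06-21.
The period was tolled for 170 days by the plaintiff's legal incapacity (2016-09-19 to 2017-03-08), pushing the deadline to 2019-12-08.
Nothing else in the chronology tolls or restarts the period.
The 2019-10-03 filing precedes the 2019-12-08 deadline; the claim is timely.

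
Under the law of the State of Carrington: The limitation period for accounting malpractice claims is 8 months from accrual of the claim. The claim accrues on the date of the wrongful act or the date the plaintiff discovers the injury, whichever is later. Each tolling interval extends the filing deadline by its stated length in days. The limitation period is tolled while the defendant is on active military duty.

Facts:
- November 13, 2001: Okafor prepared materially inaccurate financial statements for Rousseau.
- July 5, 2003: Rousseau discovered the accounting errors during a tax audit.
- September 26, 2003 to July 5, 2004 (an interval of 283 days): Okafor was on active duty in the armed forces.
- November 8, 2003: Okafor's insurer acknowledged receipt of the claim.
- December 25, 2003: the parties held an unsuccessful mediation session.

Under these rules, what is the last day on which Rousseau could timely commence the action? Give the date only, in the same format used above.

December 13, 2004

Taking the later of the act (November 13, 2001) and discovery (July 5, 2003), the claim accrued on July 5, 2003.
The untolled deadline — 8 months after July 5, 2003 — is March 5, 2004.
The period was tolled for 283 days by the defendant's active military service (September 26, 2003 to July 5, 2004), pushing the deadline to December 13, 2004.
None of the other events listed affects the running of the period under the stated rules.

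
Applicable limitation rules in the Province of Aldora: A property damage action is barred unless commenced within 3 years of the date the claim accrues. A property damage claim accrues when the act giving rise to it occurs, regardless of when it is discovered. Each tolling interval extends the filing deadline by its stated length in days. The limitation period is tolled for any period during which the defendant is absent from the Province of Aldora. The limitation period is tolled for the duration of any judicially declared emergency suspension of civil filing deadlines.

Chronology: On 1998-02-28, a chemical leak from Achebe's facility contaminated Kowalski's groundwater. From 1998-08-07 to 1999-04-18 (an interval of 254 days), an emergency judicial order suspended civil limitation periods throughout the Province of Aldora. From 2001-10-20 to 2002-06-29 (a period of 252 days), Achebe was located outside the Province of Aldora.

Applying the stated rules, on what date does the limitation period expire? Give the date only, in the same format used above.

2002-07-19

The claim accrued on 1998-02-28, the date of the act.
Adding the 3 years base period to 1998-02-28 gives a deadline of 2001-02-28, before any tolling.
Because the emergency suspension of filing deadlines ran from 1998-08-07 to 1999-04-18, the deadline is extended by 254 days to 2001-11-09.
The defendant's absence from the jurisdiction from 2001-10-20 to 2002-06-29 tolled the period for 252 days, extending the deadline to 2002-07-19.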